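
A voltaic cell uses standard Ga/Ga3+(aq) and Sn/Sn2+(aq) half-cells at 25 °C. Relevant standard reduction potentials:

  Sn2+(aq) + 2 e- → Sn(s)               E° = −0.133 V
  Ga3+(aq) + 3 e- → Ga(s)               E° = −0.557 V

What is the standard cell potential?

The Sn²⁺/Sn couple has the higher E°, so Sn ion is reduced (cathode) and Ga is oxidized (anode).
E°cell = E°(cathode) − E°(anode) = −0.133 − (−0.557) = +0.424 V.

+0.424 V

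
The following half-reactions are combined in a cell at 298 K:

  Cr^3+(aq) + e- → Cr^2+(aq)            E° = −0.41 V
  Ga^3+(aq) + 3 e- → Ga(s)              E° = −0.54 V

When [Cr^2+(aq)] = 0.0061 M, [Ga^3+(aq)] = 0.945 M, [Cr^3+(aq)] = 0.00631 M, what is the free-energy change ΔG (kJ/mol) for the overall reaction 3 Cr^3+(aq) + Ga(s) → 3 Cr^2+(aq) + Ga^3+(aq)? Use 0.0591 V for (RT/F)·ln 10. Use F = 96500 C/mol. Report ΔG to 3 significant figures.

−38.0 kJ/mol

With Cr³⁺/Cr²⁺ reduced at the cathode, E°cell = −0.41 − (−0.54) = +0.13 V and n = 3.
The reaction quotient is ([Cr^2+(aq)]^3·[Ga^3+(aq)]) / [Cr^3+(aq)]^3 = 0.854; by Nernst, E = +0.13 − (0.0591/3)(−0.069) = +0.1314 V.
Finally ΔG = −nFE = −(3)(96500 C/mol)(+0.1314 V) = −38.0 kJ/mol.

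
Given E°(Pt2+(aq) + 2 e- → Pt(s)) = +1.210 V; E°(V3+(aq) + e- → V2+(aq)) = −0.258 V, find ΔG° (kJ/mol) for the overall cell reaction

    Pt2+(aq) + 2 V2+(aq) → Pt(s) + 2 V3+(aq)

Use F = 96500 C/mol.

In the reaction as written Pt2+(aq) is reduced, so the Pt²⁺/Pt couple is the cathode and V³⁺/V²⁺ is the anode.
E°cell = +1.210 − (−0.258) = +1.468 V; balancing electrons gives n = 2.
ΔG° = −nFE°cell = −(2)(96500)(+1.468) J/mol = −283 kJ/mol.

−283 kJ/mol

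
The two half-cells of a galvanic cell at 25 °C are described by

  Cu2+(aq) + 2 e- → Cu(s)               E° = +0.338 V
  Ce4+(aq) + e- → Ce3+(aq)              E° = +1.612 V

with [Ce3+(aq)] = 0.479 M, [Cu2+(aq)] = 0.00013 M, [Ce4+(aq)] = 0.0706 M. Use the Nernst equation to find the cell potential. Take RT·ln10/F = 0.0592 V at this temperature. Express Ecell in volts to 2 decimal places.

Ce⁴⁺/Ce³⁺ is reduced (cathode, E° = +1.612 V) and Cu²⁺/Cu is oxidized (anode).
The standard potential is +1.612 − (+0.338) = +1.274 V and the balanced reaction transfers n = 2 electrons.
Balancing gives 2 Ce4+(aq) + Cu(s) → 2 Ce3+(aq) + Cu2+(aq); hence Q = ([Ce3+(aq)]^2·[Cu2+(aq)]) / [Ce4+(aq)]^2 = 0.00598 (log Q = −2.223).
Applying E = E° − (RT ln10/nF)·log Q gives +1.274 − (0.0592/2)(−2.223) = +1.34 V.

+1.34 V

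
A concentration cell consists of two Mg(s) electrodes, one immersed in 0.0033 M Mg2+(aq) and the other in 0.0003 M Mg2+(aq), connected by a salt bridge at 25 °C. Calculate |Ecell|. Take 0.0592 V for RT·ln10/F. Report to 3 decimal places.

0.031 V

For a concentration cell E°cell = 0, since both electrodes use the same couple.
The compartment with the higher Mg2+(aq) concentration (0.0033 M) acts as the cathode; ions are reduced there and produced at the dilute (0.0003 M) anode.
With n = 2, Ecell = −(0.0592/2)·log([dilute]/[conc]) = −(0.0592/2)·log(0.0003/0.0033) = +0.031 V.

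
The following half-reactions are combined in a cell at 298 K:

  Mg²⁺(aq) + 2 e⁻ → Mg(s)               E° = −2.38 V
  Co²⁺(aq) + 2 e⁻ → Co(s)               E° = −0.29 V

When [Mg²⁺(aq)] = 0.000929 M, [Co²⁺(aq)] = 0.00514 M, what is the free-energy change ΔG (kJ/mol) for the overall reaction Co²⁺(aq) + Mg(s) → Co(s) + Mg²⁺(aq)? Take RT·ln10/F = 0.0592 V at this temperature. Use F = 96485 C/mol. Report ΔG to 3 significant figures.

With Co²⁺/Co reduced at the cathode, E°cell = −0.29 − (−2.38) = +2.09 V and n = 2.
Q = [Mg²⁺(aq)] / [Co²⁺(aq)] = 0.181, so log Q = −0.743 and E = +2.09 − (0.0592/2)(−0.743) = +2.1120 V.
ΔG = −nFE = −(2)(96485)(+2.1120) J/mol = −408 kJ/mol.

−408 kJ/mol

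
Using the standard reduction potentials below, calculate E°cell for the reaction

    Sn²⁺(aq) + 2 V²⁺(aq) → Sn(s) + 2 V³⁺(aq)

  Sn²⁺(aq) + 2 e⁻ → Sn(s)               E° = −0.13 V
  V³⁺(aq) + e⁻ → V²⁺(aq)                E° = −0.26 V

+0.13 V

Sn²⁺(aq) gains electrons, so the Sn²⁺/Sn couple is the cathode; the V³⁺/V²⁺ couple is the anode.
E°cell = E°(cathode) − E°(anode) = −0.13 − (−0.26) = +0.13 V.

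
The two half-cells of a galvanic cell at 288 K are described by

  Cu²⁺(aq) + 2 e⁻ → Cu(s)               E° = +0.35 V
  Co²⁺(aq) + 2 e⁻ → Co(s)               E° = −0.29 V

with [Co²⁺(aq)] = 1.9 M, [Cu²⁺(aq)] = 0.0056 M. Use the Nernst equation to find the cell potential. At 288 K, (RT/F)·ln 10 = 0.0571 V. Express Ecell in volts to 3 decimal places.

+0.568 V

Since E°(Cu²⁺/Cu) > E°(Co²⁺/Co), Cu²⁺/Cu serves as the cathode.
E°cell = +0.35 − (−0.29) = +0.64 V, with n = 2 electrons transferred.
For the overall reaction Cu²⁺(aq) + Co(s) → Cu(s) + Co²⁺(aq), Q = [Co²⁺(aq)] / [Cu²⁺(aq)] = 339, giving log Q = 2.531.
E = E° − (0.0571/n)·log Q = +0.64 − (0.0571/2)(2.531) = +0.568 V.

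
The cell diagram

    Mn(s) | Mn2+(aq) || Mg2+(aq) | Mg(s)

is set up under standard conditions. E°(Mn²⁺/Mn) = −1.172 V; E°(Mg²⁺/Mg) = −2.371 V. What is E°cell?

−1.199 V

By convention the left-hand electrode in cell notation is the anode (oxidation) and the right-hand electrode is the cathode (reduction).
E°cell = E°(right) − E°(left) = −2.371 − (−1.172) = −1.199 V.
The negative sign shows that, as written, the cell would require an external voltage to drive the reaction.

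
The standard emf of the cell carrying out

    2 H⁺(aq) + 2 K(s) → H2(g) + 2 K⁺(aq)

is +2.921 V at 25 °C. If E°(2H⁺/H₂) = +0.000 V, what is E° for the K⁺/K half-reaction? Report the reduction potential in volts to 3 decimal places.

In the reaction as written the 2H⁺/H₂ couple is reduced (cathode) and K⁺/K is oxidized (anode), so E°cell = E°(2H⁺/H₂) − E°(K⁺/K).
E°(K⁺/K) = E°(cathode) − E°cell = +0.000 − (+2.921) = −2.921 V.

−2.921 V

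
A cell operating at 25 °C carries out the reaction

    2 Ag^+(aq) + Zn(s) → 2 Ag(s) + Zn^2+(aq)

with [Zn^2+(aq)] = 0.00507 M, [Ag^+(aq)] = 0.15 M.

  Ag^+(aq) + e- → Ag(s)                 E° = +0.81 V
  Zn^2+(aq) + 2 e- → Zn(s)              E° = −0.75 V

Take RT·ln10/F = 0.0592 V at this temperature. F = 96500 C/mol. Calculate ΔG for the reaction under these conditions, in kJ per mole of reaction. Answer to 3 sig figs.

With Ag⁺/Ag reduced at the cathode, E°cell = +0.81 − (−0.75) = +1.56 V and n = 2.
Q = [Zn^2+(aq)] / [Ag^+(aq)]^2 = 0.225, so log Q = −0.647 and E = +1.56 − (0.0592/2)(−0.647) = +1.5792 V.
ΔG = −nFE = −(2)(96500)(+1.5792) J/mol = −305 kJ/mol.

−305 kJ/mol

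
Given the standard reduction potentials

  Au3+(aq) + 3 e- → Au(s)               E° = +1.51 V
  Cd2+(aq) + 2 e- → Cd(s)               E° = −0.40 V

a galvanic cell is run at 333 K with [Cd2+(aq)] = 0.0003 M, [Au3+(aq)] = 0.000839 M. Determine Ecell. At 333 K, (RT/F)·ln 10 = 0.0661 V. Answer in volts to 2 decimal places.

Since E°(Au³⁺/Au) > E°(Cd²⁺/Cd), Au³⁺/Au serves as the cathode.
E°cell = E°cat − E°an = +1.51 − (−0.40) = +1.91 V; n = 6.
Balancing gives 2 Au3+(aq) + 3 Cd(s) → 2 Au(s) + 3 Cd2+(aq); hence Q = [Cd2+(aq)]^3 / [Au3+(aq)]^2 = 3.84×10^−5 (log Q = −4.416).
Applying E = E° − (RT ln10/nF)·log Q gives +1.91 − (0.0661/6)(−4.416) = +1.96 V.

+1.96 V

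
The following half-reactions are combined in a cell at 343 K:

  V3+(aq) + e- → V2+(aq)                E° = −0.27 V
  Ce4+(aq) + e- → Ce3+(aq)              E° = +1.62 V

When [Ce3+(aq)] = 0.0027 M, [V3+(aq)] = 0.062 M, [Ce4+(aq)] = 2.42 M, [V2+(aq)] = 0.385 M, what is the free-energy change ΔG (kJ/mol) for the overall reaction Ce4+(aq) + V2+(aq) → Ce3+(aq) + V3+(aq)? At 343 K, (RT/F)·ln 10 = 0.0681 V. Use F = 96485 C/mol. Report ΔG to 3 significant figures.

−207 kJ/mol

With Ce⁴⁺/Ce³⁺ reduced at the cathode, E°cell = +1.62 − (−0.27) = +1.89 V and n = 1.
Here Q = ([Ce3+(aq)]·[V3+(aq)]) / ([Ce4+(aq)]·[V2+(aq)]) = 0.00018 (log Q = −3.746), giving E = +1.89 − (0.0681/1)·(−3.746) = +2.1451 V.
Then ΔG = −nFE = −1 × 96485 × +2.1451 J/mol = −207 kJ/mol.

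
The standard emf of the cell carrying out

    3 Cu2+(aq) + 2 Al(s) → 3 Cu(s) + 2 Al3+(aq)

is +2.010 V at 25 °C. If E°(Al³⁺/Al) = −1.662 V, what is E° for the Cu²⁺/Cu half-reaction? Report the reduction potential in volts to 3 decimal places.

In the reaction as written the Cu²⁺/Cu couple is reduced (cathode) and Al³⁺/Al is oxidized (anode), so E°cell = E°(Cu²⁺/Cu) − E°(Al³⁺/Al).
E°(Cu²⁺/Cu) = E°cell + E°(anode) = +2.010 + (−1.662) = +0.348 V.

+0.348 V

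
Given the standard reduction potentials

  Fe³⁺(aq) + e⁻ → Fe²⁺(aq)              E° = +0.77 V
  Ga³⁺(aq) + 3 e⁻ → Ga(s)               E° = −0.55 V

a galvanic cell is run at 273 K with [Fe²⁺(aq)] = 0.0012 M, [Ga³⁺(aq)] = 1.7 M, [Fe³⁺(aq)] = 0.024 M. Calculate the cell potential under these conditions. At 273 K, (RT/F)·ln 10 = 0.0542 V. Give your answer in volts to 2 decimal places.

Fe³⁺/Fe²⁺ is reduced (cathode, E° = +0.77 V) and Ga³⁺/Ga is oxidized (anode).
E°cell = E°cat − E°an = +0.77 − (−0.55) = +1.32 V; n = 3.
The balanced reaction is 3 Fe³⁺(aq) + Ga(s) → 3 Fe²⁺(aq) + Ga³⁺(aq), so Q = ([Fe²⁺(aq)]^3·[Ga³⁺(aq)]) / [Fe³⁺(aq)]^3 = 0.000212 and log Q = −3.673.
Applying E = E° − (RT ln10/nF)·log Q gives +1.32 − (0.0542/3)(−3.673) = +1.39 V.

+1.39 V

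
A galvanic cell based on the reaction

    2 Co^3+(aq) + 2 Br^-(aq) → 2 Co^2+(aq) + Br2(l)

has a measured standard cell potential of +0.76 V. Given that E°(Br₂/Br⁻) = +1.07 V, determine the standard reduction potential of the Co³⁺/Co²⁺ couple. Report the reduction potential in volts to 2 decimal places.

+1.83 V

In the reaction as written the Co³⁺/Co²⁺ couple is reduced (cathode) and Br₂/Br⁻ is oxidized (anode), so E°cell = E°(Co³⁺/Co²⁺) − E°(Br₂/Br⁻).
E°(Co³⁺/Co²⁺) = E°cell + E°(anode) = +0.76 + (+1.07) = +1.83 V.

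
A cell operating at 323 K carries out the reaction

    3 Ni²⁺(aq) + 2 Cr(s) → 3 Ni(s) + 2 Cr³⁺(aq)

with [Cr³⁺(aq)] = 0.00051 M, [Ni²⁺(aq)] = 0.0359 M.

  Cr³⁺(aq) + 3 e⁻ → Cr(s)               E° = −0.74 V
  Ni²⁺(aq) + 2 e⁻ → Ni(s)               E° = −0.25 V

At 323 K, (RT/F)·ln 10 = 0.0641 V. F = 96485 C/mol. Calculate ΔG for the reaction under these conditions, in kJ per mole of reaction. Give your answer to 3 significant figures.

The standard cell potential is −0.25 − (−0.74) = +0.49 V, with n = 6 electrons in the balanced equation.
Q = [Cr³⁺(aq)]^2 / [Ni²⁺(aq)]^3 = 0.00562, so log Q = −2.250 and E = +0.49 − (0.0641/6)(−2.250) = +0.5140 V.
Then ΔG = −nFE = −6 × 96485 × +0.5140 J/mol = −298 kJ/mol.

−298 kJ/mol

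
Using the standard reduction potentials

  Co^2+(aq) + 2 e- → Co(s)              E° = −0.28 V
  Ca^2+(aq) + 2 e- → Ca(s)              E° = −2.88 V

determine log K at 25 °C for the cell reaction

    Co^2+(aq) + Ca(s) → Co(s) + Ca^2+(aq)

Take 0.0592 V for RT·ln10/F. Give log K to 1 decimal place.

The Co²⁺/Co couple is reduced (cathode); E°cell = −0.28 − (−2.88) = +2.60 V with n = 2.
At equilibrium E = 0, so log K = nE°cell / 0.0592 = (2)(+2.60) / 0.0592 = 87.8.

log K = 87.8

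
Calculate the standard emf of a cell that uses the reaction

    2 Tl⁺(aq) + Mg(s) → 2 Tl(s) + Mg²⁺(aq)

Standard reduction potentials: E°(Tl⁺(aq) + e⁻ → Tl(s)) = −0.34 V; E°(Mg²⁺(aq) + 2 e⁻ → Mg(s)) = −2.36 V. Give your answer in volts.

+2.02 V

Tl⁺(aq) gains electrons, so the Tl⁺/Tl couple is the cathode; the Mg²⁺/Mg couple is the anode.
E°cell = E°(cathode) − E°(anode) = −0.34 − (−2.36) = +2.02 V.
The positive value indicates the reaction is spontaneous as written.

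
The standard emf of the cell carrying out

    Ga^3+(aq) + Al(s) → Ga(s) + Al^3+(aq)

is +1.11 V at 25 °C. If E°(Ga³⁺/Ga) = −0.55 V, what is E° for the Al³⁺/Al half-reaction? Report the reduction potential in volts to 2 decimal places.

−1.66 V

In the reaction as written the Ga³⁺/Ga couple is reduced (cathode) and Al³⁺/Al is oxidized (anode), so E°cell = E°(Ga³⁺/Ga) − E°(Al³⁺/Al).
E°(Al³⁺/Al) = E°(cathode) − E°cell = −0.55 − (+1.11) = −1.66 V.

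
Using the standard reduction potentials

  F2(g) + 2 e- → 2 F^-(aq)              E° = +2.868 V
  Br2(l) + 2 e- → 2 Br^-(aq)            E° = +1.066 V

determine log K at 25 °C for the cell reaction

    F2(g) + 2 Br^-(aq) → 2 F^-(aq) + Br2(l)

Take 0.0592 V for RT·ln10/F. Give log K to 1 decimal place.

log K = 60.9

The F₂/F⁻ couple is reduced (cathode); E°cell = +2.868 − (+1.066) = +1.802 V with n = 2.
At equilibrium E = 0, so log K = nE°cell / 0.0592 = (2)(+1.802) / 0.0592 = 60.9.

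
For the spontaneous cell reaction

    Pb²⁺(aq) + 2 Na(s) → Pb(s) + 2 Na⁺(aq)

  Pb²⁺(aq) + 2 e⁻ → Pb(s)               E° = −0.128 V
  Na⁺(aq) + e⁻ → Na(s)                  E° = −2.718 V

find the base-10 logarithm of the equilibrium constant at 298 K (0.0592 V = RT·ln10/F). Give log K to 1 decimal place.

log K = 87.5

The Pb²⁺/Pb couple is reduced (cathode); E°cell = −0.128 − (−2.718) = +2.590 V with n = 2.
At equilibrium E = 0, so log K = nE°cell / 0.0592 = (2)(+2.590) / 0.0592 = 87.5.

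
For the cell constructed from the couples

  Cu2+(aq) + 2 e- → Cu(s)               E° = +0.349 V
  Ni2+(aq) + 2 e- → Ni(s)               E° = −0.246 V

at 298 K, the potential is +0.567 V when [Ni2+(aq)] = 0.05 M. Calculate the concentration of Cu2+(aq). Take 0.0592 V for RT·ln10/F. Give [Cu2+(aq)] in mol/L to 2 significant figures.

The Cu²⁺/Cu couple has the larger reduction potential, so it is the cathode: E°cell = +0.349 − (−0.246) = +0.595 V and n = 2.
From the Nernst equation, log Q = n(E° − E)/0.0592 = 2·(+0.595 − (+0.567))/0.0592 = 0.946.
For Cu2+(aq) + Ni(s) → Cu(s) + Ni2+(aq), the reaction quotient is Q = [Ni2+(aq)] / [Cu2+(aq)].
Isolating [Cu2+(aq)] in Q = 10^{0.946} yields log [Cu2+(aq)] = −2.247, i.e. 0.0057 M.

0.0057 M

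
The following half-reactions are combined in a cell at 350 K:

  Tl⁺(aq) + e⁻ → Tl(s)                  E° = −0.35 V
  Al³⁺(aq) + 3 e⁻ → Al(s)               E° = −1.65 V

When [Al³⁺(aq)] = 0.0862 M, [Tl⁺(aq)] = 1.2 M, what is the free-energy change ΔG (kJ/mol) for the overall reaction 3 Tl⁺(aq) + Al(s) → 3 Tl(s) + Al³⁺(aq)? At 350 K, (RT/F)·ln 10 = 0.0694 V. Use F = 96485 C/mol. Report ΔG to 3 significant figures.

−385 kJ/mol

With Tl⁺/Tl reduced at the cathode, E°cell = −0.35 − (−1.65) = +1.30 V and n = 3.
Here Q = [Al³⁺(aq)] / [Tl⁺(aq)]^3 = 0.0499 (log Q = −1.302), giving E = +1.30 − (0.0694/3)·(−1.302) = +1.3301 V.
Finally ΔG = −nFE = −(3)(96485 C/mol)(+1.3301 V) = −385 kJ/mol.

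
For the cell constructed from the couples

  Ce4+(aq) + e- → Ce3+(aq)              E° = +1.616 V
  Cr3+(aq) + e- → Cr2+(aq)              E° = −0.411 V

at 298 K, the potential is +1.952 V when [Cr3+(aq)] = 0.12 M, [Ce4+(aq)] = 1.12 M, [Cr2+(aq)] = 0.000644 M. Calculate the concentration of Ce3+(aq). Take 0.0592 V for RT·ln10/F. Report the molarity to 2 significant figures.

The Ce⁴⁺/Ce³⁺ couple has the larger reduction potential, so it is the cathode: E°cell = +1.616 − (−0.411) = +2.027 V and n = 1.
From the Nernst equation, log Q = n(E° − E)/0.0592 = 1·(+2.027 − (+1.952))/0.0592 = 1.267.
Balancing electrons gives Ce4+(aq) + Cr2+(aq) → Ce3+(aq) + Cr3+(aq); thus Q = ([Ce3+(aq)]·[Cr3+(aq)]) / ([Ce4+(aq)]·[Cr2+(aq)]).
Solving for the unknown gives log [Ce3+(aq)] = −0.954, so [Ce3+(aq)] ≈ 0.11 M.

0.11 M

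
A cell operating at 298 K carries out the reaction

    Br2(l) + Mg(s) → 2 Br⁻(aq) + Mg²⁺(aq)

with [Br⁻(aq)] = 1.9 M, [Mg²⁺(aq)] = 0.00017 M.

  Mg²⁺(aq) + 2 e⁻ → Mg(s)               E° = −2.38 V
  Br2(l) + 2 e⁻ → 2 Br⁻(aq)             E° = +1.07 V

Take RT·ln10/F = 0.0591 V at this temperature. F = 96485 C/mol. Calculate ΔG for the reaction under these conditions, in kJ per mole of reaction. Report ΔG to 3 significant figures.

−684 kJ/mol

E°cell = +1.07 − (−2.38) = +3.45 V; the balanced reaction transfers n = 2 electrons.
Here Q = [Br⁻(aq)]^2·[Mg²⁺(aq)] = 0.000614 (log Q = −3.212), giving E = +3.45 − (0.0591/2)·(−3.212) = +3.5449 V.
Then ΔG = −nFE = −2 × 96485 × +3.5449 J/mol = −684 kJ/mol.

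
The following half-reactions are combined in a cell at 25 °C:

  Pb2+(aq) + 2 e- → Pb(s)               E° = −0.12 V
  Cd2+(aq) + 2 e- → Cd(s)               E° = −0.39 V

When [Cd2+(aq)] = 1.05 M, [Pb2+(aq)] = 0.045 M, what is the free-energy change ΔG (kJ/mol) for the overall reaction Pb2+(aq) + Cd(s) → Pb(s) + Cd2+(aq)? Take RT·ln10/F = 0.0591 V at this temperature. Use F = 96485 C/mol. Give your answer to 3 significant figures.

−44.3 kJ/mol

The standard cell potential is −0.12 − (−0.39) = +0.27 V, with n = 2 electrons in the balanced equation.
Here Q = [Cd2+(aq)] / [Pb2+(aq)] = 23.3 (log Q = 1.368), giving E = +0.27 − (0.0591/2)·(1.368) = +0.2296 V.
Then ΔG = −nFE = −2 × 96485 × +0.2296 J/mol = −44.3 kJ/mol.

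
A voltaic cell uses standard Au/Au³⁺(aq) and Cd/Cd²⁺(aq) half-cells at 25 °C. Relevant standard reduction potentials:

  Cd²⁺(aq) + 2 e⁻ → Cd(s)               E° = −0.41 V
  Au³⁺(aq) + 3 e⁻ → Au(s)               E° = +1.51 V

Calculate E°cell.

+1.92 V

Of the two couples in this cell, the one with the more positive reduction potential is reduced at the cathode: here that is Au³⁺/Au (+1.51 V); Cd²⁺/Cd (−0.41 V) is the anode.
E°cell = E°(cathode) − E°(anode) = +1.51 − (−0.41) = +1.92 V.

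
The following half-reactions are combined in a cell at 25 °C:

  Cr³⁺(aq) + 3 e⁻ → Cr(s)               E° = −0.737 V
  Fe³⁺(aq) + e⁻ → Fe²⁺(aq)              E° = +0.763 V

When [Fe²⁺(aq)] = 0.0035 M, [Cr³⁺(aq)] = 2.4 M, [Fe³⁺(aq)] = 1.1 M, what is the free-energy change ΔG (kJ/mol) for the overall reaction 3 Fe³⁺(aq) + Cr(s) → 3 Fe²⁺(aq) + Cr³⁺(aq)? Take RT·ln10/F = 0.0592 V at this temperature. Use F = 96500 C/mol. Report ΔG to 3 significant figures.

−475 kJ/mol

With Fe³⁺/Fe²⁺ reduced at the cathode, E°cell = +0.763 − (−0.737) = +1.500 V and n = 3.
Q = ([Fe²⁺(aq)]^3·[Cr³⁺(aq)]) / [Fe³⁺(aq)]^3 = 7.73×10^−8, so log Q = −7.112 and E = +1.500 − (0.0592/3)(−7.112) = +1.6403 V.
Then ΔG = −nFE = −3 × 96500 × +1.6403 J/mol = −475 kJ/mol.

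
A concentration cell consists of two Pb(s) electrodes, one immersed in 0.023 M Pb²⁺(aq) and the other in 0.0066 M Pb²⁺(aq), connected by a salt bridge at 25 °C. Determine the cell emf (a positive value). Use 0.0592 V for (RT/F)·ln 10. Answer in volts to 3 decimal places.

For a concentration cell E°cell = 0, since both electrodes use the same couple.
The compartment with the higher Pb²⁺(aq) concentration (0.023 M) acts as the cathode; ions are reduced there and produced at the dilute (0.0066 M) anode.
With n = 2, Ecell = −(0.0592/2)·log([dilute]/[conc]) = −(0.0592/2)·log(0.0066/0.023) = +0.016 V.

0.016 V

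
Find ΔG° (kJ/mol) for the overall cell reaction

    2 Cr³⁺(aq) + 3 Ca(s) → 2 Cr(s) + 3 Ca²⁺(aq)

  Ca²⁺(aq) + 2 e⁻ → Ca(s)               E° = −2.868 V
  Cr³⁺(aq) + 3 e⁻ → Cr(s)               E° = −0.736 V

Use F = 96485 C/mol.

−1234 kJ/mol

In the reaction as written Cr³⁺(aq) is reduced, so the Cr³⁺/Cr couple is the cathode and Ca²⁺/Ca is the anode.
E°cell = −0.736 − (−2.868) = +2.132 V; balancing electrons gives n = 6.
ΔG° = −nFE°cell = −(6)(96485)(+2.132) J/mol = −1234 kJ/mol.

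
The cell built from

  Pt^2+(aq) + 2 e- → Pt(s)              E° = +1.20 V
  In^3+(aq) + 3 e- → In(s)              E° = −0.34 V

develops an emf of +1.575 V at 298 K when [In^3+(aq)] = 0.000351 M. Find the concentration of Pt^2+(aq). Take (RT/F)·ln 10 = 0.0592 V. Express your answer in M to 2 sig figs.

0.076 M

With Pt²⁺/Pt at the cathode and In³⁺/In at the anode, E°cell = +1.20 − (−0.34) = +1.54 V (n = 6).
Rearranging E = E° − (0.0592/n)·log Q gives log Q = 6(+1.54 − (+1.575))/0.0592 = −3.547.
Balancing electrons gives 3 Pt^2+(aq) + 2 In(s) → 3 Pt(s) + 2 In^3+(aq); thus Q = [In^3+(aq)]^2 / [Pt^2+(aq)]^3.
Isolating [Pt^2+(aq)] in Q = 10^{−3.547} yields log [Pt^2+(aq)] = −1.121, i.e. 0.076 M.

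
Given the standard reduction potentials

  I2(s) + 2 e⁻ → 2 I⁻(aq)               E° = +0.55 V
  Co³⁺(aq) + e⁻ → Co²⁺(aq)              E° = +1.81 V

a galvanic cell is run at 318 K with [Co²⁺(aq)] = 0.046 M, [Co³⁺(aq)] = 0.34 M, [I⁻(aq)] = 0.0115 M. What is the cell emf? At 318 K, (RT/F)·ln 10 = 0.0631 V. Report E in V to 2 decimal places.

+1.19 V

Co³⁺/Co²⁺ is reduced (cathode, E° = +1.81 V) and I₂/I⁻ is oxidized (anode).
The standard potential is +1.81 − (+0.55) = +1.26 V and the balanced reaction transfers n = 2 electrons.
For the overall reaction 2 Co³⁺(aq) + 2 I⁻(aq) → 2 Co²⁺(aq) + I2(s), Q = [Co²⁺(aq)]^2 / ([Co³⁺(aq)]^2·[I⁻(aq)]^2) = 138, giving log Q = 2.141.
By the Nernst equation, E = +1.26 − (0.0631/2)·(2.141) = +1.19 V.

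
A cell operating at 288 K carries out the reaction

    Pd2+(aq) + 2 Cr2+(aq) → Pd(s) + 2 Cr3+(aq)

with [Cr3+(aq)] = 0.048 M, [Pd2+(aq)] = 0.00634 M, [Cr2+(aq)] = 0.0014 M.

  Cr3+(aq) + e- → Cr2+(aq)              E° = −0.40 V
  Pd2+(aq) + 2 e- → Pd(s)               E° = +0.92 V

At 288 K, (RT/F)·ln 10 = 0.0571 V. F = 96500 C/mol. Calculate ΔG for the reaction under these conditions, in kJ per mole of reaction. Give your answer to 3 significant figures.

−226 kJ/mol

The standard cell potential is +0.92 − (−0.40) = +1.32 V, with n = 2 electrons in the balanced equation.
The reaction quotient is [Cr3+(aq)]^2 / ([Pd2+(aq)]·[Cr2+(aq)]^2) = 1.85×10^5; by Nernst, E = +1.32 − (0.0571/2)(5.268) = +1.1696 V.
Then ΔG = −nFE = −2 × 96500 × +1.1696 J/mol = −226 kJ/mol.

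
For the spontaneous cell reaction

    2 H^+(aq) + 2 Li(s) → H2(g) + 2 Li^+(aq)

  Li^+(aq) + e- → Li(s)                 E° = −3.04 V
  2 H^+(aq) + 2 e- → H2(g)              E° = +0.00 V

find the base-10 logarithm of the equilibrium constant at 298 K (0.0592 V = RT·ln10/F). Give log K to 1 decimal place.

log K = 102.7

The 2H⁺/H₂ couple is reduced (cathode); E°cell = +0.00 − (−3.04) = +3.04 V with n = 2.
At equilibrium E = 0, so log K = nE°cell / 0.0592 = (2)(+3.04) / 0.0592 = 102.7.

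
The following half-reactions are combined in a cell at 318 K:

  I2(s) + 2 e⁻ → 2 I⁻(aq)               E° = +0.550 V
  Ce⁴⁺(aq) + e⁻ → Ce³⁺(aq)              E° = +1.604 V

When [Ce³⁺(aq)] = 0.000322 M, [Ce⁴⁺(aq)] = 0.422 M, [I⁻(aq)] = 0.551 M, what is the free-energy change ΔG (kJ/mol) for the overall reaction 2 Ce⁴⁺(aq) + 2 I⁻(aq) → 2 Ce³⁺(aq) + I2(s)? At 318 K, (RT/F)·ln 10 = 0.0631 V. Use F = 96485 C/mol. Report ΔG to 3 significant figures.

−238 kJ/mol

With Ce⁴⁺/Ce³⁺ reduced at the cathode, E°cell = +1.604 − (+0.550) = +1.054 V and n = 2.
Q = [Ce³⁺(aq)]^2 / ([Ce⁴⁺(aq)]^2·[I⁻(aq)]^2) = 1.92×10^−6, so log Q = −5.717 and E = +1.054 − (0.0631/2)(−5.717) = +1.2344 V.
Finally ΔG = −nFE = −(2)(96485 C/mol)(+1.2344 V) = −238 kJ/mol.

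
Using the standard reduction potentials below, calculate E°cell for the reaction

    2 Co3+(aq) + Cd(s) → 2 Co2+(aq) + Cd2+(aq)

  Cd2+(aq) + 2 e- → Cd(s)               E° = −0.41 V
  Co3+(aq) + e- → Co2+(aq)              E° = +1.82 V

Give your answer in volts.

In the reaction as written, Co3+(aq) is reduced (cathode) and Cd2+(aq) is produced by oxidation at the anode.
E°cell = E°(cathode) − E°(anode) = +1.82 − (−0.41) = +2.23 V.

+2.23 V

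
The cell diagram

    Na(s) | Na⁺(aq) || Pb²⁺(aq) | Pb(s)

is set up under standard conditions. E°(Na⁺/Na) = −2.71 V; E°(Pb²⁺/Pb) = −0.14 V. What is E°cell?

By convention the left-hand electrode in cell notation is the anode (oxidation) and the right-hand electrode is the cathode (reduction).
E°cell = E°(right) − E°(left) = −0.14 − (−2.71) = +2.57 V.

+2.57 V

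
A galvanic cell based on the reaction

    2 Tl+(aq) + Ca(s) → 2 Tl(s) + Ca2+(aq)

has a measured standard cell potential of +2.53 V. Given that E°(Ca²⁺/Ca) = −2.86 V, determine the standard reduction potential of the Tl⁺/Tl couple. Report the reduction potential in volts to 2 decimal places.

In the reaction as written the Tl⁺/Tl couple is reduced (cathode) and Ca²⁺/Ca is oxidized (anode), so E°cell = E°(Tl⁺/Tl) − E°(Ca²⁺/Ca).
E°(Tl⁺/Tl) = E°cell + E°(anode) = +2.53 + (−2.86) = −0.33 V.

−0.33 V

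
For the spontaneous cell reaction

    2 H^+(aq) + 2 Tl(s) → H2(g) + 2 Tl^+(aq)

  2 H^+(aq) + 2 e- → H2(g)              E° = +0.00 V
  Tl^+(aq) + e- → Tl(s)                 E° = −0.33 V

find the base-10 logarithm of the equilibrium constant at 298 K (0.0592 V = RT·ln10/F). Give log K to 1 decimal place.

log K = 11.1

The 2H⁺/H₂ couple is reduced (cathode); E°cell = +0.00 − (−0.33) = +0.33 V with n = 2.
At equilibrium E = 0, so log K = nE°cell / 0.0592 = (2)(+0.33) / 0.0592 = 11.1.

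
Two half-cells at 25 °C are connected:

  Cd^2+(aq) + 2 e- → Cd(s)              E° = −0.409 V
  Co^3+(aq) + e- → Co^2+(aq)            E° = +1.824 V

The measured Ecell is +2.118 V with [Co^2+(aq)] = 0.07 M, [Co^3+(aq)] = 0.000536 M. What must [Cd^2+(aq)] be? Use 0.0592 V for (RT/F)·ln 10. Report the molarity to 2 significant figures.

Co³⁺/Co²⁺ is the cathode (higher E°); E°cell = +1.824 − (−0.409) = +2.233 V with n = 2.
Since E = E° − (0.0592/n)·log Q, log Q = n(E° − E)/0.0592 = 3.885.
Balancing electrons gives 2 Co^3+(aq) + Cd(s) → 2 Co^2+(aq) + Cd^2+(aq); thus Q = ([Co^2+(aq)]^2·[Cd^2+(aq)]) / [Co^3+(aq)]^2.
Substituting the known concentrations and solving, log [Cd^2+(aq)] = −0.347 and [Cd^2+(aq)] = 0.45 M.

0.45 M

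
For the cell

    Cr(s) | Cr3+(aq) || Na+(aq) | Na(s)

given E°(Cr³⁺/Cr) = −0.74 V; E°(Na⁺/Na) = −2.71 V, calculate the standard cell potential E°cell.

By convention the left-hand electrode in cell notation is the anode (oxidation) and the right-hand electrode is the cathode (reduction).
E°cell = E°(right) − E°(left) = −2.71 − (−0.74) = −1.97 V.
The negative sign shows that, as written, the cell would require an external voltage to drive the reaction.

−1.97 V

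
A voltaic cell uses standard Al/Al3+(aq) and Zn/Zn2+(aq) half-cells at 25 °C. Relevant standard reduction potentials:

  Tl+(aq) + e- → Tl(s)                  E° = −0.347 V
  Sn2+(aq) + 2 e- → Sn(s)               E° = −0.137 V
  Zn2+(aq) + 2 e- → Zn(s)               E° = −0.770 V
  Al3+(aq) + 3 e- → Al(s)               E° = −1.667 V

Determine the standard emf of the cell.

+0.897 V

The Zn²⁺/Zn couple has the higher E°, so Zn ion is reduced (cathode) and Al is oxidized (anode).
E°cell = E°(cathode) − E°(anode) = −0.770 − (−1.667) = +0.897 V.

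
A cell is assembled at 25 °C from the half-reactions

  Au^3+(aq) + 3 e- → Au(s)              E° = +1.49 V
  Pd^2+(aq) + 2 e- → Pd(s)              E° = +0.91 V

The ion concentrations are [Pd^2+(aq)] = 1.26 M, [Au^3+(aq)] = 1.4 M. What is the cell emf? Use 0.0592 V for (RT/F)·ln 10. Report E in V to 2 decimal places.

+0.58 V

Since E°(Au³⁺/Au) > E°(Pd²⁺/Pd), Au³⁺/Au serves as the cathode.
The standard potential is +1.49 − (+0.91) = +0.58 V and the balanced reaction transfers n = 6 electrons.
For the overall reaction 2 Au^3+(aq) + 3 Pd(s) → 2 Au(s) + 3 Pd^2+(aq), Q = [Pd^2+(aq)]^3 / [Au^3+(aq)]^2 = 1.02, giving log Q = 0.009.
Applying E = E° − (RT ln10/nF)·log Q gives +0.58 − (0.0592/6)(0.009) = +0.58 V.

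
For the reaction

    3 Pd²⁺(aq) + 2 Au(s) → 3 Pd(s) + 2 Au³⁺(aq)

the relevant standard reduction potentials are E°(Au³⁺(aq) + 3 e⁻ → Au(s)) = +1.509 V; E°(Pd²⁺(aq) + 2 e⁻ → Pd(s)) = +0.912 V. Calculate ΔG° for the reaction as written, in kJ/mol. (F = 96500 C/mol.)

+346 kJ/mol

In the reaction as written Pd²⁺(aq) is reduced, so the Pd²⁺/Pd couple is the cathode and Au³⁺/Au is the anode.
E°cell = +0.912 − (+1.509) = −0.597 V; balancing electrons gives n = 6.
ΔG° = −nFE°cell = −(6)(96500)(−0.597) J/mol = +346 kJ/mol.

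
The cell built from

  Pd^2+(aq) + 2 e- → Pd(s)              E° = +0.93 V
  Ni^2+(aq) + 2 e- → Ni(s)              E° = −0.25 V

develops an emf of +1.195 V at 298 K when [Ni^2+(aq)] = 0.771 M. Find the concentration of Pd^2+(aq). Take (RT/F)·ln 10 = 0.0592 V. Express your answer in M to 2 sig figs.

With Pd²⁺/Pd at the cathode and Ni²⁺/Ni at the anode, E°cell = +0.93 − (−0.25) = +1.18 V (n = 2).
Rearranging E = E° − (0.0592/n)·log Q gives log Q = 2(+1.18 − (+1.195))/0.0592 = −0.507.
The balanced reaction is Pd^2+(aq) + Ni(s) → Pd(s) + Ni^2+(aq), so Q = [Ni^2+(aq)] / [Pd^2+(aq)].
Isolating [Pd^2+(aq)] in Q = 10^{−0.507} yields log [Pd^2+(aq)] = 0.394, i.e. 2.5 M.

2.5 M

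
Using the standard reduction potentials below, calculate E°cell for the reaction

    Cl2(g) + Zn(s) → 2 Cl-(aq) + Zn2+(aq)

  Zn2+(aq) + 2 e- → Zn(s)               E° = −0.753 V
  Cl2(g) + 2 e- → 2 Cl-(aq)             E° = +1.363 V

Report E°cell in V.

+2.116 V

In the reaction as written, Cl2(g) is reduced (cathode) and Zn2+(aq) is produced by oxidation at the anode.
E°cell = E°(cathode) − E°(anode) = +1.363 − (−0.753) = +2.116 V.
The positive value indicates the reaction is spontaneous as written.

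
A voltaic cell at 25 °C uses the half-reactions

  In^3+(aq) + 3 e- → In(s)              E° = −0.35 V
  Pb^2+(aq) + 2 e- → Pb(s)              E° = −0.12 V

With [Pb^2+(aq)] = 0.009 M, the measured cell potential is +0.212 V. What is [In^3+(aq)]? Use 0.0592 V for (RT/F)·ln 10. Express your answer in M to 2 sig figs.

With Pb²⁺/Pb at the cathode and In³⁺/In at the anode, E°cell = −0.12 − (−0.35) = +0.23 V (n = 6).
Since E = E° − (0.0592/n)·log Q, log Q = n(E° − E)/0.0592 = 1.824.
For 3 Pb^2+(aq) + 2 In(s) → 3 Pb(s) + 2 In^3+(aq), the reaction quotient is Q = [In^3+(aq)]^2 / [Pb^2+(aq)]^3.
Isolating [In^3+(aq)] in Q = 10^{1.824} yields log [In^3+(aq)] = −2.157, i.e. 0.0070 M.

0.0070 M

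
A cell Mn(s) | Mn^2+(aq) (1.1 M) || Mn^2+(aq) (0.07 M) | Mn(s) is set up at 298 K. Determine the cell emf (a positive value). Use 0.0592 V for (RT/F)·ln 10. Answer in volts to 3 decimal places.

0.035 V

For a concentration cell E°cell = 0, since both electrodes use the same couple.
The compartment with the higher Mn^2+(aq) concentration (1.1 M) acts as the cathode; ions are reduced there and produced at the dilute (0.07 M) anode.
With n = 2, Ecell = −(0.0592/2)·log([dilute]/[conc]) = −(0.0592/2)·log(0.07/1.1) = +0.035 V.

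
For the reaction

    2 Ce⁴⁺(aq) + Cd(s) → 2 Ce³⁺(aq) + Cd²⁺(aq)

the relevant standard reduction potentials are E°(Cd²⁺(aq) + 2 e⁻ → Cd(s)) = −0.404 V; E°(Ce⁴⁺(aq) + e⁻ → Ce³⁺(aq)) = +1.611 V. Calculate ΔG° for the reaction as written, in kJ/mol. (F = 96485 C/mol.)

−389 kJ/mol

In the reaction as written Ce⁴⁺(aq) is reduced, so the Ce⁴⁺/Ce³⁺ couple is the cathode and Cd²⁺/Cd is the anode.
E°cell = +1.611 − (−0.404) = +2.015 V; balancing electrons gives n = 2.
ΔG° = −nFE°cell = −(2)(96485)(+2.015) J/mol = −389 kJ/mol.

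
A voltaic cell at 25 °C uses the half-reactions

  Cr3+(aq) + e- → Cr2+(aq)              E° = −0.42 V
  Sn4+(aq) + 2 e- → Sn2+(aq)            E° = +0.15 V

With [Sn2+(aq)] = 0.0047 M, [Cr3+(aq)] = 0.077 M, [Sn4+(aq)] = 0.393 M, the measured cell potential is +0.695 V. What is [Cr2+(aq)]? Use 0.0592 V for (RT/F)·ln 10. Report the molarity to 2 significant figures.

1.1 M

With Sn⁴⁺/Sn²⁺ at the cathode and Cr³⁺/Cr²⁺ at the anode, E°cell = +0.15 − (−0.42) = +0.57 V (n = 2).
Since E = E° − (0.0592/n)·log Q, log Q = n(E° − E)/0.0592 = −4.223.
For Sn4+(aq) + 2 Cr2+(aq) → Sn2+(aq) + 2 Cr3+(aq), the reaction quotient is Q = ([Sn2+(aq)]·[Cr3+(aq)]^2) / ([Sn4+(aq)]·[Cr2+(aq)]^2).
Isolating [Cr2+(aq)] in Q = 10^{−4.223} yields log [Cr2+(aq)] = 0.037, i.e. 1.1 M.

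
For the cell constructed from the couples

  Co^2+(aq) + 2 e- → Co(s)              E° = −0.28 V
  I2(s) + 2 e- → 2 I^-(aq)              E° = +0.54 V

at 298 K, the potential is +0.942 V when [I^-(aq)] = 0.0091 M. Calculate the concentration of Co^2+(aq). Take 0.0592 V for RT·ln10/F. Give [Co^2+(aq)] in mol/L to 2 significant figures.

The I₂/I⁻ couple has the larger reduction potential, so it is the cathode: E°cell = +0.54 − (−0.28) = +0.82 V and n = 2.
Since E = E° − (0.0592/n)·log Q, log Q = n(E° − E)/0.0592 = −4.122.
For I2(s) + Co(s) → 2 I^-(aq) + Co^2+(aq), the reaction quotient is Q = [I^-(aq)]^2·[Co^2+(aq)].
Solving for the unknown gives log [Co^2+(aq)] = −0.040, so [Co^2+(aq)] ≈ 0.91 M.

0.91 M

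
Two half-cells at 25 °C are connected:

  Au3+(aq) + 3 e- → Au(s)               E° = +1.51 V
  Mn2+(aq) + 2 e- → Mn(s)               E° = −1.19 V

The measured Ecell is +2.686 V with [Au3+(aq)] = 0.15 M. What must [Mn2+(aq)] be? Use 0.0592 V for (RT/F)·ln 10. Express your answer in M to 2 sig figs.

Au³⁺/Au is the cathode (higher E°); E°cell = +1.51 − (−1.19) = +2.70 V with n = 6.
From the Nernst equation, log Q = n(E° − E)/0.0592 = 6·(+2.70 − (+2.686))/0.0592 = 1.419.
For 2 Au3+(aq) + 3 Mn(s) → 2 Au(s) + 3 Mn2+(aq), the reaction quotient is Q = [Mn2+(aq)]^3 / [Au3+(aq)]^2.
Isolating [Mn2+(aq)] in Q = 10^{1.419} yields log [Mn2+(aq)] = −0.076, i.e. 0.84 M.

0.84 M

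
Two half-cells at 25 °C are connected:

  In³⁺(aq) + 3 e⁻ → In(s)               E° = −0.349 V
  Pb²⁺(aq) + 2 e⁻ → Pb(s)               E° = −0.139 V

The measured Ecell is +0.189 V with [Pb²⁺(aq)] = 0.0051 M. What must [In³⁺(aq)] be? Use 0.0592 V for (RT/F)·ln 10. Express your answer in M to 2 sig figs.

With Pb²⁺/Pb at the cathode and In³⁺/In at the anode, E°cell = −0.139 − (−0.349) = +0.210 V (n = 6).
Since E = E° − (0.0592/n)·log Q, log Q = n(E° − E)/0.0592 = 2.128.
The balanced reaction is 3 Pb²⁺(aq) + 2 In(s) → 3 Pb(s) + 2 In³⁺(aq), so Q = [In³⁺(aq)]^2 / [Pb²⁺(aq)]^3.
Substituting the known concentrations and solving, log [In³⁺(aq)] = −2.375 and [In³⁺(aq)] = 0.0042 M.

0.0042 M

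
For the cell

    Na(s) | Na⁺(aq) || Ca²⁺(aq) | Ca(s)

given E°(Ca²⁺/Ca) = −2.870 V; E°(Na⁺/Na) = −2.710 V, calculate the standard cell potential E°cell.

−0.160 V

By convention the left-hand electrode in cell notation is the anode (oxidation) and the right-hand electrode is the cathode (reduction).
E°cell = E°(right) − E°(left) = −2.870 − (−2.710) = −0.160 V.
The negative sign shows that, as written, the cell would require an external voltage to drive the reaction.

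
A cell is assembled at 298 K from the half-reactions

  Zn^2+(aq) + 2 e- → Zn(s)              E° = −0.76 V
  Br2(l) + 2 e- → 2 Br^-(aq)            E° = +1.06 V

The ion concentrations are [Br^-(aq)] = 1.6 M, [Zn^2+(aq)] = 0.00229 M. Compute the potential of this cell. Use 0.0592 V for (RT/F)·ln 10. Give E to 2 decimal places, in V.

The Br₂/Br⁻ couple has the more positive E°, so it is the cathode; Zn²⁺/Zn is the anode.
The standard potential is +1.06 − (−0.76) = +1.82 V and the balanced reaction transfers n = 2 electrons.
For the overall reaction Br2(l) + Zn(s) → 2 Br^-(aq) + Zn^2+(aq), Q = [Br^-(aq)]^2·[Zn^2+(aq)] = 0.00586, giving log Q = −2.232.
E = E° − (0.0592/n)·log Q = +1.82 − (0.0592/2)(−2.232) = +1.89 V.

+1.89 V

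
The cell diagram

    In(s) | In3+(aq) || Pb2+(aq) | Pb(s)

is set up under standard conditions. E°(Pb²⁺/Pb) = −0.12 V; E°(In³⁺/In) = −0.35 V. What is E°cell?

By convention the left-hand electrode in cell notation is the anode (oxidation) and the right-hand electrode is the cathode (reduction).
E°cell = E°(right) − E°(left) = −0.12 − (−0.35) = +0.23 V.

+0.23 V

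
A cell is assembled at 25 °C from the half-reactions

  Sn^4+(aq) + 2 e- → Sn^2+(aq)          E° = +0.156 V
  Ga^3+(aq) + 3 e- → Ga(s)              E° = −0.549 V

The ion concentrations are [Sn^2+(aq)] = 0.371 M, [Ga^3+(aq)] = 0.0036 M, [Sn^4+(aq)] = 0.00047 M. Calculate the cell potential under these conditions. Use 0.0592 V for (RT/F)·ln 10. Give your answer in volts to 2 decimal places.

The Sn⁴⁺/Sn²⁺ couple has the more positive E°, so it is the cathode; Ga³⁺/Ga is the anode.
The standard potential is +0.156 − (−0.549) = +0.705 V and the balanced reaction transfers n = 6 electrons.
For the overall reaction 3 Sn^4+(aq) + 2 Ga(s) → 3 Sn^2+(aq) + 2 Ga^3+(aq), Q = ([Sn^2+(aq)]^3·[Ga^3+(aq)]^2) / [Sn^4+(aq)]^3 = 6.37×10^3, giving log Q = 3.804.
By the Nernst equation, E = +0.705 − (0.0592/6)·(3.804) = +0.67 V.

+0.67 V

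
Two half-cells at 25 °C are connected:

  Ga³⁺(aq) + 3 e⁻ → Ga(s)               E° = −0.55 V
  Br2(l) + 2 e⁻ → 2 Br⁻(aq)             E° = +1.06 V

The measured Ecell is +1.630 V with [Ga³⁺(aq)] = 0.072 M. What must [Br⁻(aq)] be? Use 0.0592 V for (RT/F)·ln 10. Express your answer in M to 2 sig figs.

1.1 M

With Br₂/Br⁻ at the cathode and Ga³⁺/Ga at the anode, E°cell = +1.06 − (−0.55) = +1.61 V (n = 6).
From the Nernst equation, log Q = n(E° − E)/0.0592 = 6·(+1.61 − (+1.630))/0.0592 = −2.027.
Balancing electrons gives 3 Br2(l) + 2 Ga(s) → 6 Br⁻(aq) + 2 Ga³⁺(aq); thus Q = [Br⁻(aq)]^6·[Ga³⁺(aq)]^2.
Isolating [Br⁻(aq)] in Q = 10^{−2.027} yields log [Br⁻(aq)] = 0.043, i.e. 1.1 M.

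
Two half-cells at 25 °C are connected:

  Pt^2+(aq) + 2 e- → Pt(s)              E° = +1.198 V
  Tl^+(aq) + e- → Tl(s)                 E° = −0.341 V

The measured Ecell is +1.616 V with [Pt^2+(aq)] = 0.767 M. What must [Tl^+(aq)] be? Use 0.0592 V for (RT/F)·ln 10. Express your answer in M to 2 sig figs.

0.044 M

Pt²⁺/Pt is the cathode (higher E°); E°cell = +1.198 − (−0.341) = +1.539 V with n = 2.
Since E = E° − (0.0592/n)·log Q, log Q = n(E° − E)/0.0592 = −2.601.
Balancing electrons gives Pt^2+(aq) + 2 Tl(s) → Pt(s) + 2 Tl^+(aq); thus Q = [Tl^+(aq)]^2 / [Pt^2+(aq)].
Substituting the known concentrations and solving, log [Tl^+(aq)] = −1.358 and [Tl^+(aq)] = 0.044 M.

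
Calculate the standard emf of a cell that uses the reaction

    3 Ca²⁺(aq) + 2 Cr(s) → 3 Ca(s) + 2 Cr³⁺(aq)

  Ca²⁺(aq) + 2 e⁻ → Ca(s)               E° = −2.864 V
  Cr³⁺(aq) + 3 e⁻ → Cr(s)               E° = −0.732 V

Ca²⁺(aq) gains electrons, so the Ca²⁺/Ca couple is the cathode; the Cr³⁺/Cr couple is the anode.
E°cell = E°(cathode) − E°(anode) = −2.864 − (−0.732) = −2.132 V.
The negative E°cell means the reaction is non-spontaneous in the direction written.

−2.132 V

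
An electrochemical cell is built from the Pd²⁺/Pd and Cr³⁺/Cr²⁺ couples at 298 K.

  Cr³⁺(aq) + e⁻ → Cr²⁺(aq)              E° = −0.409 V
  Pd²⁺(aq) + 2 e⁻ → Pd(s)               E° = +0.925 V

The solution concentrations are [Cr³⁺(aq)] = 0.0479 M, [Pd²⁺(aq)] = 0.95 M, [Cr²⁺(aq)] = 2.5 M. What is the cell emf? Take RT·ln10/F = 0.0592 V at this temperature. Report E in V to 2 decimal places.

+1.44 V

Since E°(Pd²⁺/Pd) > E°(Cr³⁺/Cr²⁺), Pd²⁺/Pd serves as the cathode.
The standard potential is +0.925 − (−0.409) = +1.334 V and the balanced reaction transfers n = 2 electrons.
For the overall reaction Pd²⁺(aq) + 2 Cr²⁺(aq) → Pd(s) + 2 Cr³⁺(aq), Q = [Cr³⁺(aq)]^2 / ([Pd²⁺(aq)]·[Cr²⁺(aq)]^2) = 0.000386, giving log Q = −3.413.
By the Nernst equation, E = +1.334 − (0.0592/2)·(−3.413) = +1.44 V.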